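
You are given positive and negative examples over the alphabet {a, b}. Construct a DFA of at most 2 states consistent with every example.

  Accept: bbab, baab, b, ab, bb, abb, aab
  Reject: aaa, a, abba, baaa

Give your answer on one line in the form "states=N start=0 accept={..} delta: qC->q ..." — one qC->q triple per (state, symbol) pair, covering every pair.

Fold the examples into a partial DFA from state 0: repeatedly fix the first undefined (state, symbol) met by the shortest-then-alphabetical prefix, trying targets in increasing order and rejecting any under which an Accept and a Reject string meet in one state with the same remainder; add a state when all current targets are rejected. Accepting states are where Accept strings end.
a: 0a undefined. 0a->0: ok.
b: 0b undefined. 0b->0: no, bbab/aaa meet in 0. Open state 1: 0b->1.
ba: 1a undefined. 1a->0: ok.
bb: 1b undefined. 1b->0: no, bb/aaa meet in 0. 1b->1: ok.
All examples now run through 2 states with every (state, symbol) defined. Accept strings end in {1}, Reject strings end in {0}; accept={1}.

states=2 start=0 accept={1} delta: 0a->0 0b->1 1a->0 1b->1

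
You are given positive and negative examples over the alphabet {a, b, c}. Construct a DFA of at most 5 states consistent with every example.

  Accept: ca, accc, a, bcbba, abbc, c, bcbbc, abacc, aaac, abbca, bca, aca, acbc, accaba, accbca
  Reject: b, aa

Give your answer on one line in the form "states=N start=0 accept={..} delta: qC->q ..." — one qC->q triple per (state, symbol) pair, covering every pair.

states=3 start=0 accept={1,2} delta: 0a->1 0b->0 0c->2 1a->0 1b->0 1c->2 2a->1 2b->0 2c->1

Grow the machine one transition at a time. Run the examples from 0; the earliest place one falls off (shortest prefix, ties alphabetical) gets sent to the lowest-numbered state that keeps every Accept/Reject pair distinguishable — a pair clashes when both reach the same state with identical unread suffix — and to a fresh state only if none does.
a: 0a undefined. 0a->0: no, a/aa meet in 0. Open state 1: 0a->1.
b: 0b undefined. 0b->0: ok.
c: 0c undefined. 0c->0: no, c/b meet in 0. 0c->1: no, ca/aa meet in 1 with "a" left. Open state 2: 0c->2.
aa: 1a undefined. 1a->0: ok.
ab: 1b undefined. 1b->0: ok.
ac: 1c undefined. 1c->0: no, aaac/b meet in 0. 1c->1: no, aca/b meet in 0. 1c->2: ok.
ca: 2a undefined. 2a->0: no, ca/b meet in 0. 2a->1: ok.
acb: 2b undefined. 2b->0: ok.
acc: 2c undefined. 2c->0: no, abacc/b meet in 0. 2c->1: ok.
All examples now run through 3 states with every (state, symbol) defined. Accept strings end in {1,2}, Reject strings end in {0}; accept={1,2}.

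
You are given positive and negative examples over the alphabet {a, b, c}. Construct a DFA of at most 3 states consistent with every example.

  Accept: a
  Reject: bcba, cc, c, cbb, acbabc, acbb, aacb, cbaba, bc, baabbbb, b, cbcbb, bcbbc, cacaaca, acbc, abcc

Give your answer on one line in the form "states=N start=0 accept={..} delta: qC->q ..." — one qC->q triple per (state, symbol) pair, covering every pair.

states=2 start=0 accept={0} delta: 0a->0 0b->1 0c->1 1a->1 1b->1 1c->1

Grow the machine one transition at a time. Run the examples from 0; the earliest place one falls off (shortest prefix, ties alphabetical) gets sent to the lowest-numbered state that keeps every Accept/Reject pair distinguishable — a pair clashes when both reach the same state with identical unread suffix — and to a fresh state only if none does.
a: 0a undefined. 0a->0: ok.
b: 0b undefined. 0b->0: no, a/baabbbb meet in 0. Open state 1: 0b->1.
c: 0c undefined. 0c->0: no, a/cc meet in 0. 0c->1: ok.
ba: 1a undefined. 1a->0: no, a/cacaaca meet in 0. 1a->1: ok.
bc: 1c undefined. 1c->0: no, a/cc meet in 0. 1c->1: ok.
cb: 1b undefined. 1b->0: no, a/bcba meet in 0. 1b->1: ok.
All examples now run through 2 states with every (state, symbol) defined. Accept strings end in {0}, Reject strings end in {1}; accept={0}.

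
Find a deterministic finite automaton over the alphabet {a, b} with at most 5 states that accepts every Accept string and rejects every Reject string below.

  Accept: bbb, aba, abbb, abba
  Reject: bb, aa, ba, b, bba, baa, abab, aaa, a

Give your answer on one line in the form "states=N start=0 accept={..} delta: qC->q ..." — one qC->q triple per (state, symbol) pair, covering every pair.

states=5 start=0 accept={3} delta: 0a->1 0b->2 1a->0 1b->3 2a->0 2b->1 3a->3 3b->4 4a->3 4b->3

Grow the machine one transition at a time. Run the examples from 0; the earliest place one falls off (shortest prefix, ties alphabetical) gets sent to the lowest-numbered state that keeps every Accept/Reject pair distinguishable — a pair clashes when both reach the same state with identical unread suffix — and to a fresh state only if none does.
a: 0a undefined. 0a->0: no, aba/ba meet in 0 with "ba" left. Open state 1: 0a->1.
b: 0b undefined. 0b->0: no, bbb/bb meet in 0. 0b->1: no, aba/bba meet in 1 with "ba" left. Open state 2: 0b->2.
aa: 1a undefined. 1a->0: ok.
ab: 1b undefined. 1b->0: no, aba/aaa meet in 1. 1b->1: no, aba/aa meet in 0. 1b->2: no, aba/ba meet in 2 with "a" left. Open state 3: 1b->3.
ba: 2a undefined. 2a->0: ok.
bb: 2b undefined. 2b->0: no, bbb/b meet in 2. 2b->1: ok.
aba: 3a undefined. 3a->0: no, aba/aa meet in 0. 3a->1: no, bbb/abab meet in 3. 3a->2: no, aba/b meet in 2. 3a->3: ok.
abb: 3b undefined. 3b->0: no, abbb/b meet in 2. 3b->1: no, abba/aa meet in 0. 3b->2: no, abbb/bb meet in 1. 3b->3: no, bbb/abab meet in 3. Open state 4: 3b->4.
abba: 4a undefined. 4a->0: no, abba/aa meet in 0. 4a->1: no, abba/bb meet in 1. 4a->2: no, abba/b meet in 2. 4a->3: ok.
abbb: 4b undefined. 4b->0: no, abbb/aa meet in 0. 4b->1: no, abbb/bb meet in 1. 4b->2: no, abbb/b meet in 2. 4b->3: ok.
All examples now run through 5 states with every (state, symbol) defined. Accept strings end in {3}, Reject strings end in {0,1,2,4}; accept={3}.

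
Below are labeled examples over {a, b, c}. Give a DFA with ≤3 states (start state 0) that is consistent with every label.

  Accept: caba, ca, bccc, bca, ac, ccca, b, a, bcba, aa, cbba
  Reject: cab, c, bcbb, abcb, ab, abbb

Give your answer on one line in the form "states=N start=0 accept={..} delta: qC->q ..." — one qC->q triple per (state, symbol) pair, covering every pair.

Fold the examples into a partial DFA from state 0: repeatedly fix the first undefined (state, symbol) met by the shortest-then-alphabetical prefix, trying targets in increasing order and rejecting any under which an Accept and a Reject string meet in one state with the same remainder; add a state when all current targets are rejected. Accepting states are where Accept strings end.
a: 0a undefined. 0a->0: no, ac/c meet in 0 with "c" left. Open state 1: 0a->1.
b: 0b undefined. 0b->0: ok.
c: 0c undefined. 0c->0: no, bccc/c meet in 0. 0c->1: no, a/c meet in 1. Open state 2: 0c->2.
aa: 1a undefined. 1a->0: ok.
ab: 1b undefined. 1b->0: no, b/ab meet in 0. 1b->1: no, a/ab meet in 1. 1b->2: ok.
ac: 1c undefined. 1c->0: ok.
ca: 2a undefined. 2a->0: no, ca/cab meet in 0. 2a->1: ok.
cb: 2b undefined. 2b->0: no, ac/bcbb meet in 0. 2b->1: ok.
cc: 2c undefined. 2c->0: no, bccc/cab meet in 2. 2c->1: ok.
All examples now run through 3 states with every (state, symbol) defined. Accept strings end in {0,1}, Reject strings end in {2}; accept={0,1}.

states=3 start=0 accept={0,1} delta: 0a->1 0b->0 0c->2 1a->0 1b->2 1c->0 2a->1 2b->1 2c->1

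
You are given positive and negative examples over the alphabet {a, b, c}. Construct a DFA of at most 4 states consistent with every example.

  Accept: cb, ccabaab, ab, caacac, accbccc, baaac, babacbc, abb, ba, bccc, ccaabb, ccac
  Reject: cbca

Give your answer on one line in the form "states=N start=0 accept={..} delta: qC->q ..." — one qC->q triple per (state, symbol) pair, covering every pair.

states=4 start=0 accept={0,1,2} delta: 0a->0 0b->0 0c->1 1a->0 1b->1 1c->2 2a->3 2b->0 2c->0 3a->0 3b->0 3c->0

Grow the machine one transition at a time. Run the examples from 0; the earliest place one falls off (shortest prefix, ties alphabetical) gets sent to the lowest-numbered state that keeps every Accept/Reject pair distinguishable — a pair clashes when both reach the same state with identical unread suffix — and to a fresh state only if none does.
a: 0a undefined. 0a->0: ok.
b: 0b undefined. 0b->0: ok.
c: 0c undefined. 0c->0: no, cb/cbca meet in 0. Open state 1: 0c->1.
ca: 1a undefined. 1a->0: ok.
cb: 1b undefined. 1b->0: no, cb/cbca meet in 0. 1b->1: ok.
cc: 1c undefined. 1c->0: no, ccabaab/cbca meet in 0. 1c->1: no, ccabaab/cbca meet in 0. Open state 2: 1c->2.
cca: 2a undefined. 2a->0: no, ccabaab/cbca meet in 0. 2a->1: no, cb/cbca meet in 1. 2a->2: no, babacbc/cbca meet in 2. Open state 3: 2a->3.
accb: 2b undefined. 2b->0: ok.
bccc: 2c undefined. 2c->0: ok.
ccaa: 3a undefined. 3a->0: ok.
ccab: 3b undefined. 3b->0: ok.
ccac: 3c undefined. 3c->0: ok.
All examples now run through 4 states with every (state, symbol) defined. Accept strings end in {0,1,2}, Reject strings end in {3}; accept={0,1,2}.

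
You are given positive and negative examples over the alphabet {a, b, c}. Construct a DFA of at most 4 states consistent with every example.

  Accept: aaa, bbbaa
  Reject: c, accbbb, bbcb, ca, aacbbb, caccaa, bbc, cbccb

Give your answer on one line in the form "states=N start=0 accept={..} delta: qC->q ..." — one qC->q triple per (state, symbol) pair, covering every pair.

states=2 start=0 accept={0} delta: 0a->0 0b->0 0c->1 1a->1 1b->1 1c->1

State merging on the prefix tree: take the shortest (then alphabetical) example prefix whose next move is undefined and point that move at state 0, else 1, else 2, ...; a target is out if some Accept/Reject pair would then sit in one state with the same input left (inseparable). If every existing state is out, open a new one.
a: 0a undefined. 0a->0: ok.
b: 0b undefined. 0b->0: ok.
c: 0c undefined. 0c->0: no, aaa/c meet in 0. Open state 1: 0c->1.
ca: 1a undefined. 1a->0: no, aaa/ca meet in 0. 1a->1: ok.
cb: 1b undefined. 1b->0: no, aaa/bbcb meet in 0. 1b->1: ok.
acc: 1c undefined. 1c->0: no, aaa/accbbb meet in 0. 1c->1: ok.
All examples now run through 2 states with every (state, symbol) defined. Accept strings end in {0}, Reject strings end in {1}; accept={0}.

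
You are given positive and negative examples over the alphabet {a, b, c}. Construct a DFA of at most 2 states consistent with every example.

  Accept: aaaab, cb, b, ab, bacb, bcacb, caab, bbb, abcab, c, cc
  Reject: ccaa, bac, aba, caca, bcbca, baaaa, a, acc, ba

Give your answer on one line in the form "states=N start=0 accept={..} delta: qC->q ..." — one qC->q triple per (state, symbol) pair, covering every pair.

Fold the examples into a partial DFA from state 0: repeatedly fix the first undefined (state, symbol) met by the shortest-then-alphabetical prefix, trying targets in increasing order and rejecting any under which an Accept and a Reject string meet in one state with the same remainder; add a state when all current targets are rejected. Accepting states are where Accept strings end.
a: 0a undefined. 0a->0: no, cc/acc meet in 0 with "cc" left. Open state 1: 0a->1.
b: 0b undefined. 0b->0: ok.
c: 0c undefined. 0c->0: ok.
aa: 1a undefined. 1a->0: no, aaaab/ccaa meet in 0. 1a->1: ok.
ab: 1b undefined. 1b->0: ok.
ac: 1c undefined. 1c->0: no, aaaab/bac meet in 0. 1c->1: ok.
All examples now run through 2 states with every (state, symbol) defined. Accept strings end in {0}, Reject strings end in {1}; accept={0}.

states=2 start=0 accept={0} delta: 0a->1 0b->0 0c->0 1a->1 1b->0 1c->1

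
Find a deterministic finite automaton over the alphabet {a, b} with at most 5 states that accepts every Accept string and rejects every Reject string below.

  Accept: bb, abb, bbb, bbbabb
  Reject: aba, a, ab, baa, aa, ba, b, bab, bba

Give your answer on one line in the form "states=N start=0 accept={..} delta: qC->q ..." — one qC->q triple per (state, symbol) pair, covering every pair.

State merging on the prefix tree: take the shortest (then alphabetical) example prefix whose next move is undefined and point that move at state 0, else 1, else 2, ...; a target is out if some Accept/Reject pair would then sit in one state with the same input left (inseparable). If every existing state is out, open a new one.
a: 0a undefined. 0a->0: ok.
b: 0b undefined. 0b->0: no, bb/aba meet in 0. Open state 1: 0b->1.
ba: 1a undefined. 1a->0: ok.
bb: 1b undefined. 1b->0: no, bb/aba meet in 0. 1b->1: no, bb/ab meet in 1. Open state 2: 1b->2.
bba: 2a undefined. 2a->0: ok.
bbb: 2b undefined. 2b->0: no, bbb/aba meet in 0. 2b->1: no, bbb/ab meet in 1. 2b->2: ok.
All examples now run through 3 states with every (state, symbol) defined. Accept strings end in {2}, Reject strings end in {0,1}; accept={2}.

states=3 start=0 accept={2} delta: 0a->0 0b->1 1a->0 1b->2 2a->0 2b->2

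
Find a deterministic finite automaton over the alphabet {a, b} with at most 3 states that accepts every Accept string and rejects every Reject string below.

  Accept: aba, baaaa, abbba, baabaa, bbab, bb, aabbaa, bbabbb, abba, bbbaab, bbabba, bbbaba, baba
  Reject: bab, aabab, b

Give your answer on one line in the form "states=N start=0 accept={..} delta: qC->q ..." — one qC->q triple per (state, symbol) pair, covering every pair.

states=3 start=0 accept={0,2} delta: 0a->0 0b->1 1a->0 1b->2 2a->2 2b->2

Fold the examples into a partial DFA from state 0: repeatedly fix the first undefined (state, symbol) met by the shortest-then-alphabetical prefix, trying targets in increasing order and rejecting any under which an Accept and a Reject string meet in one state with the same remainder; add a state when all current targets are rejected. Accepting states are where Accept strings end.
a: 0a undefined. 0a->0: ok.
b: 0b undefined. 0b->0: no, aba/bab meet in 0. Open state 1: 0b->1.
ba: 1a undefined. 1a->0: ok.
bb: 1b undefined. 1b->0: no, bbab/bab meet in 1. 1b->1: no, bbab/bab meet in 1. Open state 2: 1b->2.
bba: 2a undefined. 2a->0: no, bbab/bab meet in 1. 2a->1: no, abba/bab meet in 1. 2a->2: ok.
bbb: 2b undefined. 2b->0: no, bbbaab/bab meet in 1. 2b->1: no, bbab/bab meet in 1. 2b->2: ok.
All examples now run through 3 states with every (state, symbol) defined. Accept strings end in {0,2}, Reject strings end in {1}; accept={0,2}.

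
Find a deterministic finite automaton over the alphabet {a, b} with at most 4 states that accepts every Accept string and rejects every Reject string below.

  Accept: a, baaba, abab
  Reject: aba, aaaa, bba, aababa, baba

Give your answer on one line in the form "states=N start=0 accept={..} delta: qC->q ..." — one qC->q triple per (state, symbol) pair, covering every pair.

Grow the machine one transition at a time. Run the examples from 0; the earliest place one falls off (shortest prefix, ties alphabetical) gets sent to the lowest-numbered state that keeps every Accept/Reject pair distinguishable — a pair clashes when both reach the same state with identical unread suffix — and to a fresh state only if none does.
a: 0a undefined. 0a->0: no, a/aaaa meet in 0. Open state 1: 0a->1.
b: 0b undefined. 0b->0: no, a/bba meet in 1. 0b->1: ok.
aa: 1a undefined. 1a->0: no, baaba/aba meet in 1 with "ba" left. 1a->1: no, a/aaaa meet in 1. Open state 2: 1a->2.
ab: 1b undefined. 1b->0: no, a/aba meet in 1. 1b->1: ok.
aaa: 2a undefined. 2a->0: no, a/aaaa meet in 1. 2a->1: no, baaba/aba meet in 2. 2a->2: no, baaba/baba meet in 2 with "ba" left. Open state 3: 2a->3.
aab: 2b undefined. 2b->0: no, a/baba meet in 1. 2b->1: ok.
aaaa: 3a undefined. 3a->0: ok.
baab: 3b undefined. 3b->0: ok.
All examples now run through 4 states with every (state, symbol) defined. Accept strings end in {1}, Reject strings end in {0,2}; accept={1}.

states=4 start=0 accept={1} delta: 0a->1 0b->1 1a->2 1b->1 2a->3 2b->1 3a->0 3b->0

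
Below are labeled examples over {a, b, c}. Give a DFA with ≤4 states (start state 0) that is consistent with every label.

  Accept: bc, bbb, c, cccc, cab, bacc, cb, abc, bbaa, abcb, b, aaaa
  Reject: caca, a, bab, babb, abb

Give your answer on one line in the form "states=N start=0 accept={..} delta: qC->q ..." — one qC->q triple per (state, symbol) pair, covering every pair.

states=3 start=0 accept={0,2} delta: 0a->1 0b->0 0c->2 1a->0 1b->1 1c->0 2a->2 2b->0 2c->0

Fold the examples into a partial DFA from state 0: repeatedly fix the first undefined (state, symbol) met by the shortest-then-alphabetical prefix, trying targets in increasing order and rejecting any under which an Accept and a Reject string meet in one state with the same remainder; add a state when all current targets are rejected. Accepting states are where Accept strings end.
a: 0a undefined. 0a->0: no, aaaa/a meet in 0. Open state 1: 0a->1.
b: 0b undefined. 0b->0: ok.
c: 0c undefined. 0c->0: no, cab/bab meet in 1 with "b" left. 0c->1: no, bc/a meet in 1. Open state 2: 0c->2.
aa: 1a undefined. 1a->0: ok.
ab: 1b undefined. 1b->0: no, bbb/bab meet in 0. 1b->1: ok.
ca: 2a undefined. 2a->0: no, bbb/caca meet in 0. 2a->1: no, cab/a meet in 1. 2a->2: ok.
cb: 2b undefined. 2b->0: ok.
cc: 2c undefined. 2c->0: ok.
abc: 1c undefined. 1c->0: ok.
All examples now run through 3 states with every (state, symbol) defined. Accept strings end in {0,2}, Reject strings end in {1}; accept={0,2}.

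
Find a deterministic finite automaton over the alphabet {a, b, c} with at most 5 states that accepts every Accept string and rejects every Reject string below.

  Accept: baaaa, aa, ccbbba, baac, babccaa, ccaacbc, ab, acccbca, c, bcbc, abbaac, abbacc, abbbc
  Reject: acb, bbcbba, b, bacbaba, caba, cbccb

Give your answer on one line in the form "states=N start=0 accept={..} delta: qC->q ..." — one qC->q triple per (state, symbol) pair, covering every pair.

Fold the examples into a partial DFA from state 0: repeatedly fix the first undefined (state, symbol) met by the shortest-then-alphabetical prefix, trying targets in increasing order and rejecting any under which an Accept and a Reject string meet in one state with the same remainder; add a state when all current targets are rejected. Accepting states are where Accept strings end.
a: 0a undefined. 0a->0: no, ab/b meet in 0 with "b" left. Open state 1: 0a->1.
b: 0b undefined. 0b->0: ok.
c: 0c undefined. 0c->0: no, ccbbba/bbcbba meet in 1. 0c->1: ok.
aa: 1a undefined. 1a->0: no, baaaa/b meet in 0. 1a->1: ok.
ab: 1b undefined. 1b->0: no, baaaa/bbcbba meet in 1. 1b->1: no, baaaa/bbcbba meet in 1. Open state 2: 1b->2.
ac: 1c undefined. 1c->0: no, baac/acb meet in 0. 1c->1: no, ab/acb meet in 2. 1c->2: ok.
abb: 2b undefined. 2b->0: no, baaaa/bbcbba meet in 1. 2b->1: no, baaaa/acb meet in 1. 2b->2: no, ccbbba/bbcbba meet in 2 with "a" left. Open state 3: 2b->3.
acc: 2c undefined. 2c->0: no, baac/cbccb meet in 2. 2c->1: ok.
cca: 2a undefined. 2a->0: ok.
abba: 3a undefined. 3a->0: no, baaaa/bacbaba meet in 1. 3a->1: no, baaaa/bbcbba meet in 1. 3a->2: no, baac/bbcbba meet in 2. 3a->3: ok.
abbb: 3b undefined. 3b->0: no, baaaa/bacbaba meet in 1. 3b->1: no, baaaa/bacbaba meet in 1. 3b->2: no, ccbbba/acb meet in 3. 3b->3: no, ccbbba/acb meet in 3. Open state 4: 3b->4.
abbac: 3c undefined. 3c->0: no, ccaacbc/b meet in 0. 3c->1: ok.
abbbc: 4c undefined. 4c->0: no, abbbc/b meet in 0. 4c->1: ok.
ccbbb: 4b undefined. 4b->0: ok.
bacbaba: 4a undefined. 4a->0: ok.
All examples now run through 5 states with every (state, symbol) defined. Accept strings end in {1,2}, Reject strings end in {0,3}; accept={1,2}.

states=5 start=0 accept={1,2} delta: 0a->1 0b->0 0c->1 1a->1 1b->2 1c->2 2a->0 2b->3 2c->1 3a->3 3b->4 3c->1 4a->0 4b->0 4c->1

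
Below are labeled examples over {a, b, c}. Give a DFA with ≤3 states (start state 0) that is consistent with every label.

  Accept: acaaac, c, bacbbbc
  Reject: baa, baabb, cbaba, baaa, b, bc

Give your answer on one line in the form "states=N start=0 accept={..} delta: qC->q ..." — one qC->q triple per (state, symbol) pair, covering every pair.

State merging on the prefix tree: take the shortest (then alphabetical) example prefix whose next move is undefined and point that move at state 0, else 1, else 2, ...; a target is out if some Accept/Reject pair would then sit in one state with the same input left (inseparable). If every existing state is out, open a new one.
a: 0a undefined. 0a->0: ok.
b: 0b undefined. 0b->0: no, c/bc meet in 0 with "c" left. Open state 1: 0b->1.
c: 0c undefined. 0c->0: ok.
ba: 1a undefined. 1a->0: no, acaaac/baa meet in 0. 1a->1: ok.
bc: 1c undefined. 1c->0: no, acaaac/bc meet in 0. 1c->1: ok.
baab: 1b undefined. 1b->0: no, acaaac/cbaba meet in 0. 1b->1: no, bacbbbc/baa meet in 1. Open state 2: 1b->2.
baabb: 2b undefined. 2b->0: no, acaaac/baabb meet in 0. 2b->1: ok.
cbaba: 2a undefined. 2a->0: no, acaaac/cbaba meet in 0. 2a->1: ok.
bacbbbc: 2c undefined. 2c->0: ok.
All examples now run through 3 states with every (state, symbol) defined. Accept strings end in {0}, Reject strings end in {1}; accept={0}.

states=3 start=0 accept={0} delta: 0a->0 0b->1 0c->0 1a->1 1b->2 1c->1 2a->1 2b->1 2c->0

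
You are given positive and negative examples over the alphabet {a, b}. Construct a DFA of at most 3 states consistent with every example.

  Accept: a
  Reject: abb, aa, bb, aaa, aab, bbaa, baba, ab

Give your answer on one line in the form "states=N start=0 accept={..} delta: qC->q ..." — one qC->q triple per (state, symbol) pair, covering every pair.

states=3 start=0 accept={1} delta: 0a->1 0b->0 1a->2 1b->2 2a->0 2b->0

Grow the machine one transition at a time. Run the examples from 0; the earliest place one falls off (shortest prefix, ties alphabetical) gets sent to the lowest-numbered state that keeps every Accept/Reject pair distinguishable — a pair clashes when both reach the same state with identical unread suffix — and to a fresh state only if none does.
a: 0a undefined. 0a->0: no, a/aa meet in 0. Open state 1: 0a->1.
b: 0b undefined. 0b->0: ok.
aa: 1a undefined. 1a->0: no, a/aaa meet in 1. 1a->1: no, a/aa meet in 1. Open state 2: 1a->2.
ab: 1b undefined. 1b->0: no, a/baba meet in 1. 1b->1: no, a/abb meet in 1. 1b->2: ok.
aaa: 2a undefined. 2a->0: ok.
aab: 2b undefined. 2b->0: ok.
All examples now run through 3 states with every (state, symbol) defined. Accept strings end in {1}, Reject strings end in {0,2}; accept={1}.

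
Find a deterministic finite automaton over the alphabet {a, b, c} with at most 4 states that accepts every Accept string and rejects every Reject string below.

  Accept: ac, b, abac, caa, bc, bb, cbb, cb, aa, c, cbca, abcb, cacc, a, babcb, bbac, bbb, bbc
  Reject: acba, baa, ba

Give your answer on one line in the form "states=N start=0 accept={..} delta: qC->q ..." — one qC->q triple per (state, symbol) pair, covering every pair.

State merging on the prefix tree: take the shortest (then alphabetical) example prefix whose next move is undefined and point that move at state 0, else 1, else 2, ...; a target is out if some Accept/Reject pair would then sit in one state with the same input left (inseparable). If every existing state is out, open a new one.
a: 0a undefined. 0a->0: ok.
b: 0b undefined. 0b->0: no, b/baa meet in 0. Open state 1: 0b->1.
c: 0c undefined. 0c->0: ok.
ba: 1a undefined. 1a->0: no, ac/acba meet in 0. 1a->1: no, b/acba meet in 1. Open state 2: 1a->2.
bb: 1b undefined. 1b->0: ok.
bc: 1c undefined. 1c->0: ok.
baa: 2a undefined. 2a->0: no, ac/baa meet in 0. 2a->1: no, b/baa meet in 1. 2a->2: ok.
bab: 2b undefined. 2b->0: ok.
abac: 2c undefined. 2c->0: ok.
All examples now run through 3 states with every (state, symbol) defined. Accept strings end in {0,1}, Reject strings end in {2}; accept={0,1}.

states=3 start=0 accept={0,1} delta: 0a->0 0b->1 0c->0 1a->2 1b->0 1c->0 2a->2 2b->0 2c->0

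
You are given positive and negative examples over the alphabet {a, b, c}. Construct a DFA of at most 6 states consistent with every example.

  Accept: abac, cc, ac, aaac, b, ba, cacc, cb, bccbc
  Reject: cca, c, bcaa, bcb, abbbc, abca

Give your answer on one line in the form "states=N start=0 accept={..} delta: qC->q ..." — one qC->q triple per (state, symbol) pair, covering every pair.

states=4 start=0 accept={0,1,3} delta: 0a->1 0b->1 0c->2 1a->0 1b->0 1c->3 2a->2 2b->0 2c->3 3a->2 3b->2 3c->0

Grow the machine one transition at a time. Run the examples from 0; the earliest place one falls off (shortest prefix, ties alphabetical) gets sent to the lowest-numbered state that keeps every Accept/Reject pair distinguishable — a pair clashes when both reach the same state with identical unread suffix — and to a fresh state only if none does.
a: 0a undefined. 0a->0: no, ac/c meet in 0 with "c" left. Open state 1: 0a->1.
b: 0b undefined. 0b->0: no, cb/bcb meet in 0 with "cb" left. 0b->1: ok.
c: 0c undefined. 0c->0: no, cc/c meet in 0. 0c->1: no, b/c meet in 1. Open state 2: 0c->2.
aa: 1a undefined. 1a->0: ok.
ab: 1b undefined. 1b->0: ok.
ac: 1c undefined. 1c->0: no, abac/bcaa meet in 0. 1c->1: no, abac/bcaa meet in 1. 1c->2: no, abac/c meet in 2. Open state 3: 1c->3.
ca: 2a undefined. 2a->0: no, ba/abca meet in 0. 2a->1: no, b/abca meet in 1. 2a->2: ok.
cb: 2b undefined. 2b->0: ok.
cc: 2c undefined. 2c->0: no, b/cca meet in 1. 2c->1: no, ba/cca meet in 0. 2c->2: no, cc/cca meet in 2. 2c->3: ok.
bca: 3a undefined. 3a->0: no, b/bcaa meet in 1. 3a->1: no, b/cca meet in 1. 3a->2: ok.
bcb: 3b undefined. 3b->0: no, ba/bcb meet in 0. 3b->1: no, b/bcb meet in 1. 3b->2: ok.
bcc: 3c undefined. 3c->0: ok.
All examples now run through 4 states with every (state, symbol) defined. Accept strings end in {0,1,3}, Reject strings end in {2}; accept={0,1,3}.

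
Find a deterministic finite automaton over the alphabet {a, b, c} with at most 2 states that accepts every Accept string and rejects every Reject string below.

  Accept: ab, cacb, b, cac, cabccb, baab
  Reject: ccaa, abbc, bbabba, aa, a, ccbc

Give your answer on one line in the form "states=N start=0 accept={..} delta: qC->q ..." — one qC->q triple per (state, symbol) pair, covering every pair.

states=2 start=0 accept={1} delta: 0a->0 0b->1 0c->1 1a->0 1b->1 1c->0

Fold the examples into a partial DFA from state 0: repeatedly fix the first undefined (state, symbol) met by the shortest-then-alphabetical prefix, trying targets in increasing order and rejecting any under which an Accept and a Reject string meet in one state with the same remainder; add a state when all current targets are rejected. Accepting states are where Accept strings end.
a: 0a undefined. 0a->0: ok.
b: 0b undefined. 0b->0: no, ab/bbabba meet in 0. Open state 1: 0b->1.
c: 0c undefined. 0c->0: no, cac/ccaa meet in 0. 0c->1: ok.
ba: 1a undefined. 1a->0: ok.
bb: 1b undefined. 1b->0: no, ab/abbc meet in 1. 1b->1: ok.
cc: 1c undefined. 1c->0: ok.
All examples now run through 2 states with every (state, symbol) defined. Accept strings end in {1}, Reject strings end in {0}; accept={1}.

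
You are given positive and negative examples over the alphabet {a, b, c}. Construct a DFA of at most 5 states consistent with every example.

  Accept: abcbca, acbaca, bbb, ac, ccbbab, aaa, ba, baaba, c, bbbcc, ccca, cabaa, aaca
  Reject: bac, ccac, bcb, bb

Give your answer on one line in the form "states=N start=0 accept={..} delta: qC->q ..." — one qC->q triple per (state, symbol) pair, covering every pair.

states=4 start=0 accept={0,1} delta: 0a->0 0b->1 0c->1 1a->1 1b->2 1c->3 2a->0 2b->1 2c->2 3a->2 3b->3 3c->0

Grow the machine one transition at a time. Run the examples from 0; the earliest place one falls off (shortest prefix, ties alphabetical) gets sent to the lowest-numbered state that keeps every Accept/Reject pair distinguishable — a pair clashes when both reach the same state with identical unread suffix — and to a fresh state only if none does.
a: 0a undefined. 0a->0: ok.
b: 0b undefined. 0b->0: no, bbb/bb meet in 0. Open state 1: 0b->1.
c: 0c undefined. 0c->0: no, ac/ccac meet in 0. 0c->1: ok.
ba: 1a undefined. 1a->0: no, ac/bac meet in 1. 1a->1: ok.
bb: 1b undefined. 1b->0: no, aaa/bb meet in 0. 1b->1: no, bbb/bb meet in 1. Open state 2: 1b->2.
bc: 1c undefined. 1c->0: no, abcbca/bac meet in 0. 1c->1: no, ac/bac meet in 1. 1c->2: no, bbb/bcb meet in 2 with "b" left. Open state 3: 1c->3.
bbb: 2b undefined. 2b->0: no, bbbcc/bac meet in 3. 2b->1: ok.
bcb: 3b undefined. 3b->0: no, ccbbab/bb meet in 2. 3b->1: no, bbb/bcb meet in 1. 3b->2: no, ccbbab/bcb meet in 2. 3b->3: ok.
cca: 3a undefined. 3a->0: no, bbb/ccac meet in 1. 3a->1: no, ccbbab/bb meet in 2. 3a->2: ok.
ccc: 3c undefined. 3c->0: ok.
acba: 2a undefined. 2a->0: ok.
ccac: 2c undefined. 2c->0: no, abcbca/ccac meet in 0. 2c->1: no, acbaca/ccac meet in 1. 2c->2: ok.
All examples now run through 4 states with every (state, symbol) defined. Accept strings end in {0,1}, Reject strings end in {2,3}; accept={0,1}.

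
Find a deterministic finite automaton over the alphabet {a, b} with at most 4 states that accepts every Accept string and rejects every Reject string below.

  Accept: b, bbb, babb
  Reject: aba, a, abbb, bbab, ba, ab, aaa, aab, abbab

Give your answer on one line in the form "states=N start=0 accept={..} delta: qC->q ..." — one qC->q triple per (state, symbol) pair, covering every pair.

states=4 start=0 accept={0,3} delta: 0a->1 0b->0 1a->1 1b->2 2a->1 2b->3 3a->1 3b->1

State merging on the prefix tree: take the shortest (then alphabetical) example prefix whose next move is undefined and point that move at state 0, else 1, else 2, ...; a target is out if some Accept/Reject pair would then sit in one state with the same input left (inseparable). If every existing state is out, open a new one.
a: 0a undefined. 0a->0: no, b/ab meet in 0 with "b" left. Open state 1: 0a->1.
b: 0b undefined. 0b->0: ok.
aa: 1a undefined. 1a->0: no, b/aab meet in 0. 1a->1: ok.
ab: 1b undefined. 1b->0: no, b/abbb meet in 0. 1b->1: no, babb/aba meet in 1. Open state 2: 1b->2.
aba: 2a undefined. 2a->0: no, b/aba meet in 0. 2a->1: ok.
abb: 2b undefined. 2b->0: no, b/abbb meet in 0. 2b->1: no, babb/aba meet in 1. 2b->2: no, babb/abbb meet in 2. Open state 3: 2b->3.
abba: 3a undefined. 3a->0: no, b/abbab meet in 0. 3a->1: ok.
abbb: 3b undefined. 3b->0: no, b/abbb meet in 0. 3b->1: ok.
All examples now run through 4 states with every (state, symbol) defined. Accept strings end in {0,3}, Reject strings end in {1,2}; accept={0,3}.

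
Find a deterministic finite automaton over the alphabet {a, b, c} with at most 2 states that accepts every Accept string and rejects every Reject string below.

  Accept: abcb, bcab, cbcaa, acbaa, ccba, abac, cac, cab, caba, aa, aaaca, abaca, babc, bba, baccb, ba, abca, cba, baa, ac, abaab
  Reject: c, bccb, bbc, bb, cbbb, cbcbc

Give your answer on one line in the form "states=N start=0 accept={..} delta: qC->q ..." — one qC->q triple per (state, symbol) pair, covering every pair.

State merging on the prefix tree: take the shortest (then alphabetical) example prefix whose next move is undefined and point that move at state 0, else 1, else 2, ...; a target is out if some Accept/Reject pair would then sit in one state with the same input left (inseparable). If every existing state is out, open a new one.
a: 0a undefined. 0a->0: no, ac/c meet in 0 with "c" left. Open state 1: 0a->1.
b: 0b undefined. 0b->0: ok.
c: 0c undefined. 0c->0: ok.
aa: 1a undefined. 1a->0: no, cbcaa/c meet in 0. 1a->1: ok.
ab: 1b undefined. 1b->0: no, abcb/c meet in 0. 1b->1: ok.
ac: 1c undefined. 1c->0: no, abcb/c meet in 0. 1c->1: ok.
All examples now run through 2 states with every (state, symbol) defined. Accept strings end in {1}, Reject strings end in {0}; accept={1}.

states=2 start=0 accept={1} delta: 0a->1 0b->0 0c->0 1a->1 1b->1 1c->1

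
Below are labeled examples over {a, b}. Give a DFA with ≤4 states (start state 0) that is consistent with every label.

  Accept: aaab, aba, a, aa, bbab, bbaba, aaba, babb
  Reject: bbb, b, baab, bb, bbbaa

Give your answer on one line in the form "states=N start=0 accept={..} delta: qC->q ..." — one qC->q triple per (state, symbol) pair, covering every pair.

states=4 start=0 accept={0,1,3} delta: 0a->1 0b->2 1a->0 1b->0 2a->3 2b->2 3a->2 3b->1

State merging on the prefix tree: take the shortest (then alphabetical) example prefix whose next move is undefined and point that move at state 0, else 1, else 2, ...; a target is out if some Accept/Reject pair would then sit in one state with the same input left (inseparable). If every existing state is out, open a new one.
a: 0a undefined. 0a->0: no, aaab/b meet in 0 with "b" left. Open state 1: 0a->1.
b: 0b undefined. 0b->0: no, aa/bbbaa meet in 1 with "a" left. 0b->1: no, aaab/baab meet in 1 with "aab" left. Open state 2: 0b->2.
aa: 1a undefined. 1a->0: ok.
ab: 1b undefined. 1b->0: ok.
ba: 2a undefined. 2a->0: no, aaab/baab meet in 0. 2a->1: no, babb/b meet in 2. 2a->2: no, aaba/b meet in 2. Open state 3: 2a->3.
bb: 2b undefined. 2b->0: no, aaab/bb meet in 0. 2b->1: no, aaab/bbb meet in 0. 2b->2: ok.
baa: 3a undefined. 3a->0: no, aaab/bbbaa meet in 0. 3a->1: no, aaab/baab meet in 0. 3a->2: ok.
bab: 3b undefined. 3b->0: no, babb/bbb meet in 2. 3b->1: ok.
All examples now run through 4 states with every (state, symbol) defined. Accept strings end in {0,1,3}, Reject strings end in {2}; accept={0,1,3}.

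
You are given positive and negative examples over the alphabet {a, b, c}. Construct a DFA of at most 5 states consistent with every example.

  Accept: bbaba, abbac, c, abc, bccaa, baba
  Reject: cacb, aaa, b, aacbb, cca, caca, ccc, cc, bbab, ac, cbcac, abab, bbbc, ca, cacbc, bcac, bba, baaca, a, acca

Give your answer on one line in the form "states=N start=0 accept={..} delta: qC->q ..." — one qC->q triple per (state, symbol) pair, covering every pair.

states=5 start=0 accept={0,2} delta: 0a->1 0b->1 0c->2 1a->0 1b->3 1c->3 2a->1 2b->0 2c->4 3a->4 3b->1 3c->0 4a->1 4b->1 4c->1

Grow the machine one transition at a time. Run the examples from 0; the earliest place one falls off (shortest prefix, ties alphabetical) gets sent to the lowest-numbered state that keeps every Accept/Reject pair distinguishable — a pair clashes when both reach the same state with identical unread suffix — and to a fresh state only if none does.
a: 0a undefined. 0a->0: no, c/ac meet in 0 with "c" left. Open state 1: 0a->1.
b: 0b undefined. 0b->0: no, c/bbbc meet in 0 with "c" left. 0b->1: ok.
c: 0c undefined. 0c->0: no, c/ccc meet in 0. 0c->1: no, c/b meet in 1. Open state 2: 0c->2.
aa: 1a undefined. 1a->0: ok.
ab: 1b undefined. 1b->0: no, bbaba/aaa meet in 1. 1b->1: no, bbaba/bba meet in 0. 1b->2: no, abc/cc meet in 2 with "c" left. Open state 3: 1b->3.
ac: 1c undefined. 1c->0: no, baba/ac meet in 0. 1c->1: no, c/bcac meet in 2. 1c->2: no, c/ac meet in 2. 1c->3: ok.
ca: 2a undefined. 2a->0: no, baba/caca meet in 0. 2a->1: ok.
cb: 2b undefined. 2b->0: ok.
cc: 2c undefined. 2c->0: no, c/ccc meet in 2. 2c->1: no, baba/cca meet in 0. 2c->2: no, c/ccc meet in 2. 2c->3: no, abc/ccc meet in 3 with "c" left. Open state 4: 2c->4.
aba: 3a undefined. 3a->0: no, bbaba/caca meet in 0. 3a->1: no, bbaba/aaa meet in 1. 3a->2: no, bbaba/aaa meet in 1. 3a->3: no, abc/bcac meet in 3 with "c" left. 3a->4: ok.
abb: 3b undefined. 3b->0: no, abbac/ac meet in 3. 3b->1: ok.
abc: 3c undefined. 3c->0: ok.
cca: 4a undefined. 4a->0: no, abc/cca meet in 0. 4a->1: ok.
ccc: 4c undefined. 4c->0: no, abc/ccc meet in 0. 4c->1: ok.
abab: 4b undefined. 4b->0: no, bbaba/cacb meet in 1. 4b->1: ok.
All examples now run through 5 states with every (state, symbol) defined. Accept strings end in {0,2}, Reject strings end in {1,3,4}; accept={0,2}.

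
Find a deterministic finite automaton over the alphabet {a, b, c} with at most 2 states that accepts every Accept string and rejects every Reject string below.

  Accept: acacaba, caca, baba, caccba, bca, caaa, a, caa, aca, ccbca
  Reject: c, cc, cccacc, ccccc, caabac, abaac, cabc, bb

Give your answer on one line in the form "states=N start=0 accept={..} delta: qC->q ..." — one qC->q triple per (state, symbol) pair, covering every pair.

Grow the machine one transition at a time. Run the examples from 0; the earliest place one falls off (shortest prefix, ties alphabetical) gets sent to the lowest-numbered state that keeps every Accept/Reject pair distinguishable — a pair clashes when both reach the same state with identical unread suffix — and to a fresh state only if none does.
a: 0a undefined. 0a->0: ok.
b: 0b undefined. 0b->0: no, baba/bb meet in 0. Open state 1: 0b->1.
c: 0c undefined. 0c->0: no, caca/c meet in 0. 0c->1: ok.
ba: 1a undefined. 1a->0: ok.
bb: 1b undefined. 1b->0: no, acacaba/bb meet in 0. 1b->1: ok.
bc: 1c undefined. 1c->0: no, acacaba/cc meet in 0. 1c->1: ok.
All examples now run through 2 states with every (state, symbol) defined. Accept strings end in {0}, Reject strings end in {1}; accept={0}.

states=2 start=0 accept={0} delta: 0a->0 0b->1 0c->1 1a->0 1b->1 1c->1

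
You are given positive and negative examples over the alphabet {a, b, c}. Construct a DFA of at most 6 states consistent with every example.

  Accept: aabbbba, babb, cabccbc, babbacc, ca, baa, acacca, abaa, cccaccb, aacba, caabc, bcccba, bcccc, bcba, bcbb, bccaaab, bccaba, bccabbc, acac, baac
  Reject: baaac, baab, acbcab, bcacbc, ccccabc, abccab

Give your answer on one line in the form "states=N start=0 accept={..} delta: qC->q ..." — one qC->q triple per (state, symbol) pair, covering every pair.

Grow the machine one transition at a time. Run the examples from 0; the earliest place one falls off (shortest prefix, ties alphabetical) gets sent to the lowest-numbered state that keeps every Accept/Reject pair distinguishable — a pair clashes when both reach the same state with identical unread suffix — and to a fresh state only if none does.
a: 0a undefined. 0a->0: ok.
b: 0b undefined. 0b->0: no, aabbbba/baab meet in 0. Open state 1: 0b->1.
c: 0c undefined. 0c->0: no, caabc/ccccabc meet in 1 with "c" left. 0c->1: ok.
ba: 1a undefined. 1a->0: no, acac/baaac meet in 1. 1a->1: no, acac/baaac meet in 1 with "c" left. Open state 2: 1a->2.
bc: 1c undefined. 1c->0: ok.
acb: 1b undefined. 1b->0: no, aabbbba/ccccabc meet in 0. 1b->1: no, bcccc/acbcab meet in 1. 1b->2: no, acac/bcacbc meet in 2 with "c" left. Open state 3: 1b->3.
baa: 2a undefined. 2a->0: no, baa/ccccabc meet in 0. 2a->1: no, caabc/bcacbc meet in 3 with "c" left. 2a->2: no, bccaaab/baab meet in 2 with "b" left. 2a->3: no, baac/bcacbc meet in 3 with "c" left. Open state 4: 2a->4.
bab: 2b undefined. 2b->0: no, cabccbc/ccccabc meet in 0. 2b->1: no, cabccbc/bcacbc meet in 3 with "c" left. 2b->2: no, babb/abccab meet in 2. 2b->3: no, bcbb/abccab meet in 3. 2b->4: no, babb/baab meet in 4 with "b" left. Open state 5: 2b->5.
acac: 2c undefined. 2c->0: no, acac/ccccabc meet in 0. 2c->1: no, acacca/ccccabc meet in 0. 2c->2: no, cccaccb/abccab meet in 5. 2c->3: ok.
acbc: 3c undefined. 3c->0: no, acacca/bcacbc meet in 0. 3c->1: no, bcccc/bcacbc meet in 1. 3c->2: no, ca/bcacbc meet in 2. 3c->3: no, bcbb/bcacbc meet in 3. 3c->4: no, baa/bcacbc meet in 4. 3c->5: ok.
baaa: 4a undefined. 4a->0: no, bcccc/baaac meet in 1. 4a->1: ok.
baab: 4b undefined. 4b->0: ok.
baac: 4c undefined. 4c->0: no, baac/baaac meet in 0. 4c->1: ok.
babb: 5b undefined. 5b->0: no, babb/baaac meet in 0. 5b->1: no, babbacc/bcacbc meet in 5. 5b->2: no, babbacc/baaac meet in 0. 5b->3: no, bccabbc/bcacbc meet in 5. 5b->4: ok.
cabc: 5c undefined. 5c->0: no, cabccbc/bcacbc meet in 5. 5c->1: no, cabccbc/baaac meet in 0. 5c->2: ok.
aabbb: 3b undefined. 3b->0: ok.
aacba: 3a undefined. 3a->0: no, aacba/baaac meet in 0. 3a->1: ok.
acbca: 5a undefined. 5a->0: no, cabccbc/acbcab meet in 1. 5a->1: no, bcbb/acbcab meet in 3. 5a->2: ok.
All examples now run through 6 states with every (state, symbol) defined. Accept strings end in {1,2,3,4}, Reject strings end in {0,5}; accept={1,2,3,4}.

states=6 start=0 accept={1,2,3,4} delta: 0a->0 0b->1 0c->1 1a->2 1b->3 1c->0 2a->4 2b->5 2c->3 3a->1 3b->0 3c->5 4a->1 4b->0 4c->1 5a->2 5b->4 5c->2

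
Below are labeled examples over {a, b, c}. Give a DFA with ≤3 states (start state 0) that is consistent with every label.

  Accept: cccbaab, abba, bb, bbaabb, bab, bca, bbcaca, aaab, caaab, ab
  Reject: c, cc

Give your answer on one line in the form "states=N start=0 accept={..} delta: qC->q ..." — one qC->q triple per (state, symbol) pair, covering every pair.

Grow the machine one transition at a time. Run the examples from 0; the earliest place one falls off (shortest prefix, ties alphabetical) gets sent to the lowest-numbered state that keeps every Accept/Reject pair distinguishable — a pair clashes when both reach the same state with identical unread suffix — and to a fresh state only if none does.
a: 0a undefined. 0a->0: ok.
b: 0b undefined. 0b->0: ok.
c: 0c undefined. 0c->0: no, cccbaab/c meet in 0. Open state 1: 0c->1.
ca: 1a undefined. 1a->0: ok.
cc: 1c undefined. 1c->0: no, abba/cc meet in 0. 1c->1: ok.
cccb: 1b undefined. 1b->0: ok.
All examples now run through 2 states with every (state, symbol) defined. Accept strings end in {0}, Reject strings end in {1}; accept={0}.

states=2 start=0 accept={0} delta: 0a->0 0b->0 0c->1 1a->0 1b->0 1c->1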